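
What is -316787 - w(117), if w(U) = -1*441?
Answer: -316346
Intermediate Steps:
w(U) = -441
-316787 - w(117) = -316787 - 1*(-441) = -316787 + 441 = -316346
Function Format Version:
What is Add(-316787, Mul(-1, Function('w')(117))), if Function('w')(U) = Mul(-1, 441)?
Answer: -316346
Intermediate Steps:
Function('w')(U) = -441
Add(-316787, Mul(-1, Function('w')(117))) = Add(-316787, Mul(-1, -441)) = Add(-316787, 441) = -316346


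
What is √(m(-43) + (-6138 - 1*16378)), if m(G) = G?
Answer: I*√22559 ≈ 150.2*I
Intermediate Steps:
√(m(-43) + (-6138 - 1*16378)) = √(-43 + (-6138 - 1*16378)) = √(-43 + (-6138 - 16378)) = √(-43 - 22516) = √(-22559) = I*√22559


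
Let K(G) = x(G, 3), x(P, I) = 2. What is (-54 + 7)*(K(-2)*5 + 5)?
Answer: -705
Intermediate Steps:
K(G) = 2
(-54 + 7)*(K(-2)*5 + 5) = (-54 + 7)*(2*5 + 5) = -47*(10 + 5) = -47*15 = -705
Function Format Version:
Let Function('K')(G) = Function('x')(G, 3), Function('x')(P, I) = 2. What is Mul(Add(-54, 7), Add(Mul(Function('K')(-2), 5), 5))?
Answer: -705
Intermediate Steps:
Function('K')(G) = 2
Mul(Add(-54, 7), Add(Mul(Function('K')(-2), 5), 5)) = Mul(Add(-54, 7), Add(Mul(2, 5), 5)) = Mul(-47, Add(10, 5)) = Mul(-47, 15) = -705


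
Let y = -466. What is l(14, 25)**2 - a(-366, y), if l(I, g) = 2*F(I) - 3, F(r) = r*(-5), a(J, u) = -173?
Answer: 20622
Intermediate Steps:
F(r) = -5*r
l(I, g) = -3 - 10*I (l(I, g) = 2*(-5*I) - 3 = -10*I - 3 = -3 - 10*I)
l(14, 25)**2 - a(-366, y) = (-3 - 10*14)**2 - 1*(-173) = (-3 - 140)**2 + 173 = (-143)**2 + 173 = 20449 + 173 = 20622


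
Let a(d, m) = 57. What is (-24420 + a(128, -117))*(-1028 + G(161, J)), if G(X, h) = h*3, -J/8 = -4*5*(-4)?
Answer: 71822124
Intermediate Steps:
J = -640 (J = -8*(-4*5)*(-4) = -(-160)*(-4) = -8*80 = -640)
G(X, h) = 3*h
(-24420 + a(128, -117))*(-1028 + G(161, J)) = (-24420 + 57)*(-1028 + 3*(-640)) = -24363*(-1028 - 1920) = -24363*(-2948) = 71822124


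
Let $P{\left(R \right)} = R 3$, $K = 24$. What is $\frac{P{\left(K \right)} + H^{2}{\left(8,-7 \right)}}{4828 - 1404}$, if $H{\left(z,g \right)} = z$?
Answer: $\frac{17}{428} \approx 0.03972$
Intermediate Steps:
$P{\left(R \right)} = 3 R$
$\frac{P{\left(K \right)} + H^{2}{\left(8,-7 \right)}}{4828 - 1404} = \frac{3 \cdot 24 + 8^{2}}{4828 - 1404} = \frac{72 + 64}{3424} = 136 \cdot \frac{1}{3424} = \frac{17}{428}$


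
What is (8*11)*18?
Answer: 1584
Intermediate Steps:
(8*11)*18 = 88*18 = 1584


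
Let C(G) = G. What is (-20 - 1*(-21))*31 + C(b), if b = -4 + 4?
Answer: 31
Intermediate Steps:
b = 0
(-20 - 1*(-21))*31 + C(b) = (-20 - 1*(-21))*31 + 0 = (-20 + 21)*31 + 0 = 1*31 + 0 = 31 + 0 = 31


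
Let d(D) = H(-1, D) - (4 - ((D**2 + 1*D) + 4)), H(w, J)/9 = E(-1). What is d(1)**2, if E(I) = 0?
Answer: 4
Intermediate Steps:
H(w, J) = 0 (H(w, J) = 9*0 = 0)
d(D) = D + D**2 (d(D) = 0 - (4 - ((D**2 + 1*D) + 4)) = 0 - (4 - ((D**2 + D) + 4)) = 0 - (4 - ((D + D**2) + 4)) = 0 - (4 - (4 + D + D**2)) = 0 - (4 + (-4 - D - D**2)) = 0 - (-D - D**2) = 0 + (D + D**2) = D + D**2)
d(1)**2 = (1*(1 + 1))**2 = (1*2)**2 = 2**2 = 4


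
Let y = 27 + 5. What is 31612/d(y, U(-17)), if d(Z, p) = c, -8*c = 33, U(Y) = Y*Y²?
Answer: -252896/33 ≈ -7663.5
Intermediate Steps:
U(Y) = Y³
y = 32
c = -33/8 (c = -⅛*33 = -33/8 ≈ -4.1250)
d(Z, p) = -33/8
31612/d(y, U(-17)) = 31612/(-33/8) = 31612*(-8/33) = -252896/33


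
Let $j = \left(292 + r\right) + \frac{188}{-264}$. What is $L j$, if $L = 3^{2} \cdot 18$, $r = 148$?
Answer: $\frac{782811}{11} \approx 71165.0$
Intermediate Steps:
$L = 162$ ($L = 9 \cdot 18 = 162$)
$j = \frac{28993}{66}$ ($j = \left(292 + 148\right) + \frac{188}{-264} = 440 + 188 \left(- \frac{1}{264}\right) = 440 - \frac{47}{66} = \frac{28993}{66} \approx 439.29$)
$L j = 162 \cdot \frac{28993}{66} = \frac{782811}{11}$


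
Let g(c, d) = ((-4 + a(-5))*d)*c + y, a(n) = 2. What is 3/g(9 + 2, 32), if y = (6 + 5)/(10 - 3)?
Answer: -7/1639 ≈ -0.0042709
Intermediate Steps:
y = 11/7 ≈ 1.5714
g(c, d) = 11/7 - 2*c*d (g(c, d) = ((-4 + 2)*d)*c + 11/7 = (-2*d)*c + 11/7 = -2*c*d + 11/7 = 11/7 - 2*c*d)
3/g(9 + 2, 32) = 3/(11/7 - 2*(9 + 2)*32) = 3/(11/7 - 2*11*32) = 3/(11/7 - 704) = 3/(-4917/7) = 3*(-7/4917) = -7/1639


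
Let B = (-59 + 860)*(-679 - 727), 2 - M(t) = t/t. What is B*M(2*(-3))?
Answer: -1126206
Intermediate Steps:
M(t) = 1 (M(t) = 2 - t/t = 2 - 1*1 = 2 - 1 = 1)
B = -1126206 (B = 801*(-1406) = -1126206)
B*M(2*(-3)) = -1126206*1 = -1126206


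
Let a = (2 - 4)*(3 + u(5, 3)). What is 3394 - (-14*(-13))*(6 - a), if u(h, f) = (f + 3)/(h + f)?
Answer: 937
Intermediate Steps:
u(h, f) = (3 + f)/(f + h)
a = -15/2 (a = (2 - 4)*(3 + (3 + 3)/(3 + 5)) = -2*(3 + 6/8) = -2*(3 + (1/8)*6) = -2*(3 + 3/4) = -2*15/4 = -15/2 ≈ -7.5000)
3394 - (-14*(-13))*(6 - a) = 3394 - (-14*(-13))*(6 - 1*(-15/2)) = 3394 - 182*(6 + 15/2) = 3394 - 182*27/2 = 3394 - 1*2457 = 3394 - 2457 = 937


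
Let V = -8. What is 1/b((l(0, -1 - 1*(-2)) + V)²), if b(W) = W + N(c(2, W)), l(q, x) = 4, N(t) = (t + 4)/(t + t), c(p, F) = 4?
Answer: 1/17 ≈ 0.058824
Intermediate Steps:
N(t) = (4 + t)/(2*t) (N(t) = (4 + t)/((2*t)) = (4 + t)*(1/(2*t)) = (4 + t)/(2*t))
b(W) = 1 + W (b(W) = W + (½)*(4 + 4)/4 = W + (½)*(¼)*8 = W + 1 = 1 + W)
1/b((l(0, -1 - 1*(-2)) + V)²) = 1/(1 + (4 - 8)²) = 1/(1 + (-4)²) = 1/(1 + 16) = 1/17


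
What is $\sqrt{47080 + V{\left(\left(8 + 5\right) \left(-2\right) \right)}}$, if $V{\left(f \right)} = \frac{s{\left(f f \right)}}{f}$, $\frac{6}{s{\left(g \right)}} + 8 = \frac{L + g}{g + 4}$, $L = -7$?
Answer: $\frac{4 \sqrt{66978529435}}{4771} \approx 216.98$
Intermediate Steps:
$s{\left(g \right)} = \frac{6}{-8 + \frac{-7 + g}{4 + g}}$ ($s{\left(g \right)} = \frac{6}{-8 + \frac{-7 + g}{g + 4}} = \frac{6}{-8 + \frac{-7 + g}{4 + g}}$)
$V{\left(f \right)} = \frac{6 \left(-4 - f^{2}\right)}{f \left(39 + 7 f^{2}\right)}$ ($V{\left(f \right)} = \frac{6 \frac{1}{39 + 7 f f} \left(-4 - f f\right)}{f} = \frac{6 \frac{1}{39 + 7 f^{2}} \left(-4 - f^{2}\right)}{f} = \frac{6 \left(-4 - f^{2}\right)}{f \left(39 + 7 f^{2}\right)}$)
$\sqrt{47080 + V{\left(\left(8 + 5\right) \left(-2\right) \right)}} = \sqrt{47080 + \frac{6 \left(-4 - \left(\left(8 + 5\right) \left(-2\right)\right)^{2}\right)}{\left(8 + 5\right) \left(-2\right) \left(39 + 7 \left(\left(8 + 5\right) \left(-2\right)\right)^{2}\right)}} = \sqrt{47080 + \frac{6 \left(-4 - \left(13 \left(-2\right)\right)^{2}\right)}{13 \left(-2\right) \left(39 + 7 \left(13 \left(-2\right)\right)^{2}\right)}} = \sqrt{47080 + \frac{6 \left(-4 - \left(-26\right)^{2}\right)}{\left(-26\right) \left(39 + 7 \left(-26\right)^{2}\right)}} = \sqrt{47080 + 6 \left(- \frac{1}{26}\right) \frac{1}{39 + 7 \cdot 676} \left(-4 - 676\right)} = \sqrt{47080 + 6 \left(- \frac{1}{26}\right) \frac{1}{39 + 4732} \left(-4 - 676\right)} = \sqrt{47080 + 6 \left(- \frac{1}{26}\right) \frac{1}{4771} \left(-680\right)} = \sqrt{47080 + \frac{2040}{62023}} = \sqrt{\frac{2920044880}{62023}} = \frac{4 \sqrt{66978529435}}{4771}$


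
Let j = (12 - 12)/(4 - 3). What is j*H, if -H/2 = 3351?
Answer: 0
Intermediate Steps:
H = -6702 (H = -2*3351 = -6702)
j = 0 (j = 0/1 = 0*1 = 0)
j*H = 0*(-6702) = 0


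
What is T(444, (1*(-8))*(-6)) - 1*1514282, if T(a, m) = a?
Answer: -1513838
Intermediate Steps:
T(444, (1*(-8))*(-6)) - 1*1514282 = 444 - 1*1514282 = 444 - 1514282 = -1513838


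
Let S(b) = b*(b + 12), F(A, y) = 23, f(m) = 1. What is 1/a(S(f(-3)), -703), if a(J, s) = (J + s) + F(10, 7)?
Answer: -1/667 ≈ -0.0014993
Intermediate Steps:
S(b) = b*(12 + b)
a(J, s) = 23 + J + s (a(J, s) = (J + s) + 23 = 23 + J + s)
1/a(S(f(-3)), -703) = 1/(23 + 1*(12 + 1) - 703) = 1/(23 + 1*13 - 703) = 1/(23 + 13 - 703) = 1/(-667) = -1/667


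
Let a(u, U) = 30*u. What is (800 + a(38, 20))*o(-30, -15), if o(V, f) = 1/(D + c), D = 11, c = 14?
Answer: 388/5 ≈ 77.600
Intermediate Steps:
o(V, f) = 1/25 (o(V, f) = 1/(11 + 14) = 1/25)
(800 + a(38, 20))*o(-30, -15) = (800 + 30*38)*(1/25) = (800 + 1140)*(1/25) = 1940*(1/25) = 388/5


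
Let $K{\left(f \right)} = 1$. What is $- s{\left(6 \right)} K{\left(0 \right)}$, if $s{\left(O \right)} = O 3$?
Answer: $-18$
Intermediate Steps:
$s{\left(O \right)} = 3 O$
$- s{\left(6 \right)} K{\left(0 \right)} = - 3 \cdot 6 \cdot 1 = \left(-1\right) 18 \cdot 1 = \left(-18\right) 1 = -18$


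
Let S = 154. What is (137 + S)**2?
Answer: 84681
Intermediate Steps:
(137 + S)**2 = (137 + 154)**2 = 291**2 = 84681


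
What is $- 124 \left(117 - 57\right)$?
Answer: $-7440$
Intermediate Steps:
$- 124 \left(117 - 57\right) = \left(-124\right) 60 = -7440$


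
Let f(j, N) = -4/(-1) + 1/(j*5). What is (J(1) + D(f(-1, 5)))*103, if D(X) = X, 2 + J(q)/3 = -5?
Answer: -8858/5 ≈ -1771.6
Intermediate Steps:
f(j, N) = 4 + 1/(5*j) (f(j, N) = -4*(-1) + (⅕)/j = 4 + 1/(5*j))
J(q) = -21 (J(q) = -6 + 3*(-5) = -6 - 15 = -21)
(J(1) + D(f(-1, 5)))*103 = (-21 + (4 + (⅕)/(-1)))*103 = (-21 + (4 + (⅕)*(-1)))*103 = (-21 + (4 - ⅕))*103 = (-21 + 19/5)*103 = -86/5*103 = -8858/5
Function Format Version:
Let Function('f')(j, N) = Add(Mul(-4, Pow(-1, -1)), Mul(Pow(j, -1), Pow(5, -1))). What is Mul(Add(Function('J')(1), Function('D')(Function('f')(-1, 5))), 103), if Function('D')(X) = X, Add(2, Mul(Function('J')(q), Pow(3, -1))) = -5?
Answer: Rational(-8858, 5) ≈ -1771.6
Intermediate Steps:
Function('f')(j, N) = Add(4, Mul(Rational(1, 5), Pow(j, -1))) (Function('f')(j, N) = Add(Mul(-4, -1), Mul(Pow(j, -1), Rational(1, 5))) = Add(4, Mul(Rational(1, 5), Pow(j, -1))))
Function('J')(q) = -21 (Function('J')(q) = Add(-6, Mul(3, -5)) = Add(-6, -15) = -21)
Mul(Add(Function('J')(1), Function('D')(Function('f')(-1, 5))), 103) = Mul(Add(-21, Add(4, Mul(Rational(1, 5), Pow(-1, -1)))), 103) = Mul(Add(-21, Add(4, Mul(Rational(1, 5), -1))), 103) = Mul(Add(-21, Add(4, Rational(-1, 5))), 103) = Mul(Add(-21, Rational(19, 5)), 103) = Mul(Rational(-86, 5), 103) = Rational(-8858, 5)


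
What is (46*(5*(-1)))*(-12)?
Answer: 2760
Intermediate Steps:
(46*(5*(-1)))*(-12) = (46*(-5))*(-12) = -230*(-12) = 2760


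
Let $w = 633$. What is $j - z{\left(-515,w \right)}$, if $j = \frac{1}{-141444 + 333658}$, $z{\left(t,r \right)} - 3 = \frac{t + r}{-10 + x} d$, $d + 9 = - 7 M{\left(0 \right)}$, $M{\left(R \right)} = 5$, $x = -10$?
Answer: $- \frac{252376977}{961070} \approx -262.6$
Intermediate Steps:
$d = -44$ ($d = -9 - 35 = -44$)
$z{\left(t,r \right)} = 3 + \frac{11 r}{5} + \frac{11 t}{5}$ ($z{\left(t,r \right)} = 3 + \frac{t + r}{-10 - 10} \left(-44\right) = 3 + \frac{r + t}{-20} \left(-44\right) = 3 + \left(r + t\right) \left(- \frac{1}{20}\right) \left(-44\right) = 3 + \left(- \frac{r}{20} - \frac{t}{20}\right) \left(-44\right) = 3 + \left(\frac{11 r}{5} + \frac{11 t}{5}\right) = 3 + \frac{11 r}{5} + \frac{11 t}{5}$)
$j = \frac{1}{192214} \approx 5.2025 \cdot 10^{-6}$
$j - z{\left(-515,w \right)} = \frac{1}{192214} - \left(3 + \frac{11}{5} \cdot 633 + \frac{11}{5} \left(-515\right)\right) = \frac{1}{192214} - \left(3 + \frac{6963}{5} - 1133\right) = \frac{1}{192214} - \frac{1313}{5} = - \frac{252376977}{961070}$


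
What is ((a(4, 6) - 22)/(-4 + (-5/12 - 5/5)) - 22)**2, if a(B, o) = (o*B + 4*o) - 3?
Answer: 2910436/4225 ≈ 688.86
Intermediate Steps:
a(B, o) = -3 + 4*o + B*o (a(B, o) = (B*o + 4*o) - 3 = (4*o + B*o) - 3 = -3 + 4*o + B*o)
((a(4, 6) - 22)/(-4 + (-5/12 - 5/5)) - 22)**2 = (((-3 + 4*6 + 4*6) - 22)/(-4 + (-5/12 - 5/5)) - 22)**2 = (((-3 + 24 + 24) - 22)/(-4 + (-5*1/12 - 5*1/5)) - 22)**2 = ((45 - 22)/(-4 + (-5/12 - 1)) - 22)**2 = (23/(-4 - 17/12) - 22)**2 = (23/(-65/12) - 22)**2 = (23*(-12/65) - 22)**2 = (-276/65 - 22)**2 = (-1706/65)**2 = 2910436/4225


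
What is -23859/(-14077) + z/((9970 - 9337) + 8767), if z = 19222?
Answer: 247431347/66161900 ≈ 3.7398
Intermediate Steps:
-23859/(-14077) + z/((9970 - 9337) + 8767) = -23859/(-14077) + 19222/((9970 - 9337) + 8767) = -23859*(-1/14077) + 19222/(633 + 8767) = 23859/14077 + 19222/9400 = 23859/14077 + 19222*(1/9400) = 23859/14077 + 9611/4700 = 247431347/66161900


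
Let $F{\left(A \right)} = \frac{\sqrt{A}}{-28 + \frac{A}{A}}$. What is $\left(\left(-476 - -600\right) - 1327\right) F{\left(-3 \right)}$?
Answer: $\frac{401 i \sqrt{3}}{9} \approx 77.172 i$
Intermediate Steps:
$F{\left(A \right)} = - \frac{\sqrt{A}}{27}$ ($F{\left(A \right)} = \frac{\sqrt{A}}{-28 + 1} = \frac{\sqrt{A}}{-27} = - \frac{\sqrt{A}}{27}$)
$\left(\left(-476 - -600\right) - 1327\right) F{\left(-3 \right)} = \left(\left(-476 - -600\right) - 1327\right) \left(- \frac{\sqrt{-3}}{27}\right) = \left(\left(-476 + 600\right) - 1327\right) \left(- \frac{i \sqrt{3}}{27}\right) = \left(124 - 1327\right) \left(- \frac{i \sqrt{3}}{27}\right) = - 1203 \left(- \frac{i \sqrt{3}}{27}\right) = \frac{401 i \sqrt{3}}{9}$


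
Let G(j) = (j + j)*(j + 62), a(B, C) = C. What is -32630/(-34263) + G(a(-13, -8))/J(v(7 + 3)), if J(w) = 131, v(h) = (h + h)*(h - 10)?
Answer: -25328702/4488453 ≈ -5.6431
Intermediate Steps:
v(h) = 2*h*(-10 + h) (v(h) = (2*h)*(-10 + h) = 2*h*(-10 + h))
G(j) = 2*j*(62 + j) (G(j) = (2*j)*(62 + j) = 2*j*(62 + j))
-32630/(-34263) + G(a(-13, -8))/J(v(7 + 3)) = -32630/(-34263) + (2*(-8)*(62 - 8))/131 = -32630*(-1/34263) + (2*(-8)*54)*(1/131) = 32630/34263 - 864*1/131 = 32630/34263 - 864/131 = -25328702/4488453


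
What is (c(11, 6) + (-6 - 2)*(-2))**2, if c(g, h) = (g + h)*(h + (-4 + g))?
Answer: 56169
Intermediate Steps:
c(g, h) = (g + h)*(-4 + g + h)
(c(11, 6) + (-6 - 2)*(-2))**2 = ((11**2 + 6**2 - 4*11 - 4*6 + 2*11*6) + (-6 - 2)*(-2))**2 = ((121 + 36 - 44 - 24 + 132) - 8*(-2))**2 = (221 + 16)**2 = 237**2 = 56169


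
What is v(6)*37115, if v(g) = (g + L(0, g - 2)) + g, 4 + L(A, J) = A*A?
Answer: 296920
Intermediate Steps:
L(A, J) = -4 + A² (L(A, J) = -4 + A*A = -4 + A²)
v(g) = -4 + 2*g (v(g) = (g + (-4 + 0²)) + g = (g + (-4 + 0)) + g = (g - 4) + g = (-4 + g) + g = -4 + 2*g)
v(6)*37115 = (-4 + 2*6)*37115 = (-4 + 12)*37115 = 8*37115 = 296920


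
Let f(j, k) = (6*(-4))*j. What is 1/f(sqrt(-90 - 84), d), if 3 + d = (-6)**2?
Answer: I*sqrt(174)/4176 ≈ 0.0031587*I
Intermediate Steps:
d = 33 (d = -3 + (-6)**2 = -3 + 36 = 33)
f(j, k) = -24*j
1/f(sqrt(-90 - 84), d) = 1/(-24*sqrt(-90 - 84)) = 1/(-24*I*sqrt(174)) = I*sqrt(174)/4176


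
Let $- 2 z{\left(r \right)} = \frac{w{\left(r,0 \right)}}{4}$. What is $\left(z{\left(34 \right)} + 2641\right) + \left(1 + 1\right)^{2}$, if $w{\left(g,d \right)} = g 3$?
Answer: $\frac{10529}{4} \approx 2632.3$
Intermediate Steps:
$w{\left(g,d \right)} = 3 g$
$z{\left(r \right)} = - \frac{3 r}{8}$ ($z{\left(r \right)} = - \frac{3 r \frac{1}{4}}{2} = - \frac{\frac{3}{4} r}{2} = - \frac{3 r}{8}$)
$\left(z{\left(34 \right)} + 2641\right) + \left(1 + 1\right)^{2} = \left(\left(- \frac{3}{8}\right) 34 + 2641\right) + \left(1 + 1\right)^{2} = \left(- \frac{51}{4} + 2641\right) + 2^{2} = \frac{10513}{4} + 4 = \frac{10529}{4}$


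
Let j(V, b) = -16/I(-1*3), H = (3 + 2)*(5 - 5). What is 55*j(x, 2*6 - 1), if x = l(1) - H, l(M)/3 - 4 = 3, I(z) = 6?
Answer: -440/3 ≈ -146.67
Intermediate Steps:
l(M) = 21 (l(M) = 12 + 3*3 = 12 + 9 = 21)
H = 0 (H = 5*0 = 0)
x = 21 (x = 21 - 1*0 = 21 + 0 = 21)
j(V, b) = -8/3 (j(V, b) = -16/6 = -16*⅙ = -8/3)
55*j(x, 2*6 - 1) = 55*(-8/3) = -440/3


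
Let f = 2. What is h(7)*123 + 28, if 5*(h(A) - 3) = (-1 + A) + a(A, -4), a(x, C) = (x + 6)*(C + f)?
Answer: -95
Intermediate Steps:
a(x, C) = (2 + C)*(6 + x) (a(x, C) = (x + 6)*(C + 2) = (6 + x)*(2 + C) = (2 + C)*(6 + x))
h(A) = ⅖ - A/5 (h(A) = 3 + ((-1 + A) + (12 + 2*A + 6*(-4) - 4*A))/5 = 3 + ((-1 + A) + (12 + 2*A - 24 - 4*A))/5 = 3 + ((-1 + A) + (-12 - 2*A))/5 = 3 + (-13 - A)/5 = 3 + (-13/5 - A/5) = ⅖ - A/5)
h(7)*123 + 28 = (⅖ - ⅕*7)*123 + 28 = (⅖ - 7/5)*123 + 28 = -1*123 + 28 = -123 + 28 = -95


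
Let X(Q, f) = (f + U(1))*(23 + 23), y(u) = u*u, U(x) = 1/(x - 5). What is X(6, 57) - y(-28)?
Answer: 3653/2 ≈ 1826.5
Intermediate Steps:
U(x) = 1/(-5 + x)
y(u) = u²
X(Q, f) = -23/2 + 46*f (X(Q, f) = (f + 1/(-5 + 1))*(23 + 23) = (f + 1/(-4))*46 = (f - ¼)*46 = (-¼ + f)*46 = -23/2 + 46*f)
X(6, 57) - y(-28) = (-23/2 + 46*57) - 1*(-28)² = (-23/2 + 2622) - 1*784 = 5221/2 - 784 = 3653/2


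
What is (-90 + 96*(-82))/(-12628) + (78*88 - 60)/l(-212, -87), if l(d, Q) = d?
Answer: -10529121/334642 ≈ -31.464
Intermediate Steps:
(-90 + 96*(-82))/(-12628) + (78*88 - 60)/l(-212, -87) = (-90 + 96*(-82))/(-12628) + (78*88 - 60)/(-212) = (-90 - 7872)*(-1/12628) + (6864 - 60)*(-1/212) = -7962*(-1/12628) + 6804*(-1/212) = 3981/6314 - 1701/53 = -10529121/334642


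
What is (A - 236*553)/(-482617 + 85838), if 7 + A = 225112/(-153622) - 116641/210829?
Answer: 2113590813805060/6425433697666501 ≈ 0.32894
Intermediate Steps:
A = -146047285008/16193986319 (A = -7 + (225112/(-153622) - 116641/210829) = -7 + (225112*(-1/153622) - 116641*1/210829) = -7 + (-112556/76811 - 116641/210829) = -7 - 32689380775/16193986319 = -146047285008/16193986319 ≈ -9.0186)
(A - 236*553)/(-482617 + 85838) = (-146047285008/16193986319 - 236*553)/(-482617 + 85838) = (-146047285008/16193986319 - 130508)/(-396779) = -2113590813805060/16193986319*(-1/396779) = 2113590813805060/6425433697666501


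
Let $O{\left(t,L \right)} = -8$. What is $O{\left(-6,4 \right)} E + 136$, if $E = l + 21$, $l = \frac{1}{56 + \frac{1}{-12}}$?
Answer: $- \frac{21568}{671} \approx -32.143$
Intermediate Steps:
$l = \frac{12}{671}$ ($l = \frac{1}{56 - \frac{1}{12}} = \frac{1}{\frac{671}{12}} = \frac{12}{671} \approx 0.017884$)
$E = \frac{14103}{671}$ ($E = \frac{12}{671} + 21 = \frac{14103}{671} \approx 21.018$)
$O{\left(-6,4 \right)} E + 136 = \left(-8\right) \frac{14103}{671} + 136 = - \frac{112824}{671} + 136 = - \frac{21568}{671}$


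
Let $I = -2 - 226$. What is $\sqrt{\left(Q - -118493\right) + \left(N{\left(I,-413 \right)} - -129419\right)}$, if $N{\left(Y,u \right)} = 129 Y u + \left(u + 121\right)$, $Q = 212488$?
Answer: $4 \sqrt{787954} \approx 3550.7$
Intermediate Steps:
$I = -228$ ($I = -2 - 226 = -228$)
$N{\left(Y,u \right)} = 121 + u + 129 Y u$ ($N{\left(Y,u \right)} = 129 Y u + \left(121 + u\right) = 121 + u + 129 Y u$)
$\sqrt{\left(Q - -118493\right) + \left(N{\left(I,-413 \right)} - -129419\right)} = \sqrt{\left(212488 - -118493\right) + \left(\left(121 - 413 + 129 \left(-228\right) \left(-413\right)\right) - -129419\right)} = \sqrt{\left(212488 + 118493\right) + \left(\left(121 - 413 + 12147156\right) + 129419\right)} = \sqrt{330981 + \left(12146864 + 129419\right)} = \sqrt{330981 + 12276283} = \sqrt{12607264} = 4 \sqrt{787954}$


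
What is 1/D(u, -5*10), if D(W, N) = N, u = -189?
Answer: -1/50 ≈ -0.020000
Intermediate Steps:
1/D(u, -5*10) = 1/(-5*10) = 1/(-50) = -1/50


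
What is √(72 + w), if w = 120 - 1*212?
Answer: 2*I*√5 ≈ 4.4721*I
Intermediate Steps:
w = -92 (w = 120 - 212 = -92)
√(72 + w) = √(72 - 92) = √(-20) = 2*I*√5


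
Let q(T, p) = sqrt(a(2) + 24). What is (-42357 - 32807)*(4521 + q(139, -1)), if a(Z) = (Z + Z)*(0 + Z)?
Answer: -339816444 - 300656*sqrt(2) ≈ -3.4024e+8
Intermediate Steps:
a(Z) = 2*Z**2 (a(Z) = (2*Z)*Z = 2*Z**2)
q(T, p) = 4*sqrt(2) (q(T, p) = sqrt(2*2**2 + 24) = sqrt(2*4 + 24) = sqrt(8 + 24) = sqrt(32) = 4*sqrt(2))
(-42357 - 32807)*(4521 + q(139, -1)) = (-42357 - 32807)*(4521 + 4*sqrt(2)) = -75164*(4521 + 4*sqrt(2)) = -339816444 - 300656*sqrt(2)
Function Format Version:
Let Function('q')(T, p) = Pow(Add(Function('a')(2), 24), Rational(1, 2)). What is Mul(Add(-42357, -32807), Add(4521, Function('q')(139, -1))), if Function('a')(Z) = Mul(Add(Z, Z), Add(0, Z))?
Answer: Add(-339816444, Mul(-300656, Pow(2, Rational(1, 2)))) ≈ -3.4024e+8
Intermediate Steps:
Function('a')(Z) = Mul(2, Pow(Z, 2)) (Function('a')(Z) = Mul(Mul(2, Z), Z) = Mul(2, Pow(Z, 2)))
Function('q')(T, p) = Mul(4, Pow(2, Rational(1, 2))) (Function('q')(T, p) = Pow(Add(Mul(2, Pow(2, 2)), 24), Rational(1, 2)) = Pow(Add(Mul(2, 4), 24), Rational(1, 2)) = Pow(Add(8, 24), Rational(1, 2)) = Pow(32, Rational(1, 2)) = Mul(4, Pow(2, Rational(1, 2))))
Mul(Add(-42357, -32807), Add(4521, Function('q')(139, -1))) = Mul(Add(-42357, -32807), Add(4521, Mul(4, Pow(2, Rational(1, 2))))) = Mul(-75164, Add(4521, Mul(4, Pow(2, Rational(1, 2))))) = Add(-339816444, Mul(-300656, Pow(2, Rational(1, 2))))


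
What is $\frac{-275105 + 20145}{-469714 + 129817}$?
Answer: $\frac{254960}{339897} \approx 0.75011$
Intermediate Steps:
$\frac{-275105 + 20145}{-469714 + 129817} = - \frac{254960}{-339897} = \left(-254960\right) \left(- \frac{1}{339897}\right) = \frac{254960}{339897}$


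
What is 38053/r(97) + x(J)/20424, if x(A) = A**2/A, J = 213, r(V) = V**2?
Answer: 259732863/64056472 ≈ 4.0547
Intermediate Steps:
x(A) = A
38053/r(97) + x(J)/20424 = 38053/(97**2) + 213/20424 = 38053/9409 + 213*(1/20424) = 38053*(1/9409) + 71/6808 = 38053/9409 + 71/6808 = 259732863/64056472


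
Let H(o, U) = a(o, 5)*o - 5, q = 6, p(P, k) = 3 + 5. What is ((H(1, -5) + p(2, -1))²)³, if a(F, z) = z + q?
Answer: 7529536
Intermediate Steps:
p(P, k) = 8
a(F, z) = 6 + z (a(F, z) = z + 6 = 6 + z)
H(o, U) = -5 + 11*o (H(o, U) = (6 + 5)*o - 5 = 11*o - 5 = -5 + 11*o)
((H(1, -5) + p(2, -1))²)³ = (((-5 + 11*1) + 8)²)³ = (((-5 + 11) + 8)²)³ = ((6 + 8)²)³ = (14²)³ = 196³ = 7529536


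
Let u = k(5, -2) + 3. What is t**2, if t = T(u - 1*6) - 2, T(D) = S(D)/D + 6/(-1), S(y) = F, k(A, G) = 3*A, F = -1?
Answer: 9409/144 ≈ 65.340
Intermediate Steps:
S(y) = -1
u = 18 (u = 3*5 + 3 = 15 + 3 = 18)
T(D) = -6 - 1/D (T(D) = -1/D + 6/(-1) = -1/D + 6*(-1) = -1/D - 6 = -6 - 1/D)
t = -97/12 (t = (-6 - 1/(18 - 1*6)) - 2 = (-6 - 1/(18 - 6)) - 2 = (-6 - 1/12) - 2 = -73/12 - 2 = -97/12 ≈ -8.0833)
t**2 = (-97/12)**2 = 9409/144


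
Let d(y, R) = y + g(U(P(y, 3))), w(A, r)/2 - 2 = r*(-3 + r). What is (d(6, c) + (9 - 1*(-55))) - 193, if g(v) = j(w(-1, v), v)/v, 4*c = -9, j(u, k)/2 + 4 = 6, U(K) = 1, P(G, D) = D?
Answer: -119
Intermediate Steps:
w(A, r) = 4 + 2*r*(-3 + r) (w(A, r) = 4 + 2*(r*(-3 + r)) = 4 + 2*r*(-3 + r))
j(u, k) = 4 (j(u, k) = -8 + 2*6 = -8 + 12 = 4)
c = -9/4 (c = (1/4)*(-9) = -9/4 ≈ -2.2500)
g(v) = 4/v
d(y, R) = 4 + y (d(y, R) = y + 4/1 = y + 4*1 = y + 4 = 4 + y)
(d(6, c) + (9 - 1*(-55))) - 193 = ((4 + 6) + (9 - 1*(-55))) - 193 = (10 + (9 + 55)) - 193 = (10 + 64) - 193 = 74 - 193 = -119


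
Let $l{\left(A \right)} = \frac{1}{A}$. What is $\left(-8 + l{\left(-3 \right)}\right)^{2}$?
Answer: $\frac{625}{9} \approx 69.444$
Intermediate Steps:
$\left(-8 + l{\left(-3 \right)}\right)^{2} = \left(-8 + \frac{1}{-3}\right)^{2} = \left(-8 - \frac{1}{3}\right)^{2} = \left(- \frac{25}{3}\right)^{2} = \frac{625}{9}$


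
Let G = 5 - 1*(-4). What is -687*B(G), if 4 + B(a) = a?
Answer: -3435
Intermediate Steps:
G = 9 (G = 5 + 4 = 9)
B(a) = -4 + a
-687*B(G) = -687*(-4 + 9) = -687*5 = -3435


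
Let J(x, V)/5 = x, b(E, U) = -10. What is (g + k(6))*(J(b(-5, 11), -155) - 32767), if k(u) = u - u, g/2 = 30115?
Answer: -1976567910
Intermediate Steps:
g = 60230 (g = 2*30115 = 60230)
k(u) = 0
J(x, V) = 5*x
(g + k(6))*(J(b(-5, 11), -155) - 32767) = (60230 + 0)*(5*(-10) - 32767) = 60230*(-50 - 32767) = 60230*(-32817) = -1976567910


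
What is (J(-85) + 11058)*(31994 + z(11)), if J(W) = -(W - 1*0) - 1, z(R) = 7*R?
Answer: 357335082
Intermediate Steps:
J(W) = -1 - W (J(W) = -(W + 0) - 1 = -W - 1 = -1 - W)
(J(-85) + 11058)*(31994 + z(11)) = ((-1 - 1*(-85)) + 11058)*(31994 + 7*11) = ((-1 + 85) + 11058)*(31994 + 77) = (84 + 11058)*32071 = 11142*32071 = 357335082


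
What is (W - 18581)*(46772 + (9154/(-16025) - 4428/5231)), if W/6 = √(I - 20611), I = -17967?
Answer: -72849171718220106/83826775 + 23523762462156*I*√38578/83826775 ≈ -8.6904e+8 + 5.5118e+7*I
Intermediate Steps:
W = 6*I*√38578 (W = 6*√(-17967 - 20611) = 6*√(-38578) = 6*(I*√38578) = 6*I*√38578 ≈ 1178.5*I)
(W - 18581)*(46772 + (9154/(-16025) - 4428/5231)) = (6*I*√38578 - 18581)*(46772 + (9154/(-16025) - 4428/5231)) = (-18581 + 6*I*√38578)*(46772 + (9154*(-1/16025) - 4428*1/5231)) = (-18581 + 6*I*√38578)*(46772 + (-9154/16025 - 4428/5231)) = (-18581 + 6*I*√38578)*(46772 - 118843274/83826775) = (-18581 + 6*I*√38578)*(3920627077026/83826775) = -72849171718220106/83826775 + 23523762462156*I*√38578/83826775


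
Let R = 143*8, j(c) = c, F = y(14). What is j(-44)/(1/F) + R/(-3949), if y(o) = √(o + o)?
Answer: -104/359 - 88*√7 ≈ -233.12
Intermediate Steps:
y(o) = √2*√o (y(o) = √(2*o) = √2*√o)
F = 2*√7 (F = √2*√14 = 2*√7 ≈ 5.2915)
R = 1144
j(-44)/(1/F) + R/(-3949) = -44*2*√7 + 1144/(-3949) = -44*2*√7 + 1144*(-1/3949) = -88*√7 - 104/359 = -104/359 - 88*√7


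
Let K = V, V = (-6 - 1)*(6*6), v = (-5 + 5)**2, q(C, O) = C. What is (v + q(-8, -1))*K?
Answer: 2016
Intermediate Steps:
v = 0 (v = 0**2 = 0)
V = -252 (V = -7*36 = -252)
K = -252
(v + q(-8, -1))*K = (0 - 8)*(-252) = -8*(-252) = 2016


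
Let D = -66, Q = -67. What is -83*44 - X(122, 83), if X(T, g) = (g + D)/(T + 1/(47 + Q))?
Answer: -8907568/2439 ≈ -3652.1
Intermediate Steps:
X(T, g) = (-66 + g)/(-1/20 + T) (X(T, g) = (g - 66)/(T + 1/(47 - 67)) = (-66 + g)/(T + 1/(-20)) = (-66 + g)/(T - 1/20) = (-66 + g)/(-1/20 + T))
-83*44 - X(122, 83) = -83*44 - 20*(66 - 1*83)/(1 - 20*122) = -3652 - 20*(66 - 83)/(1 - 2440) = -3652 - 20*(-17)/(-2439) = -3652 - 20*(-1)*(-17)/2439 = -3652 - 1*340/2439 = -3652 - 340/2439 = -8907568/2439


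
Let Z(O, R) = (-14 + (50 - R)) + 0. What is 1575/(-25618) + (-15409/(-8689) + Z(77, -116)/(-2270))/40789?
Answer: -633131102985207/10305140994913030 ≈ -0.061438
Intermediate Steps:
Z(O, R) = 36 - R (Z(O, R) = (36 - R) + 0 = 36 - R)
1575/(-25618) + (-15409/(-8689) + Z(77, -116)/(-2270))/40789 = 1575/(-25618) + (-15409/(-8689) + (36 - 1*(-116))/(-2270))/40789 = 1575*(-1/25618) + (-15409*(-1/8689) + (36 + 116)*(-1/2270))*(1/40789) = -1575/25618 + (15409/8689 + 152*(-1/2270))*(1/40789) = -1575/25618 + (15409/8689 - 76/1135)*(1/40789) = -1575/25618 + (16828851/9862015)*(1/40789) = -1575/25618 + 16828851/402261729835 = -633131102985207/10305140994913030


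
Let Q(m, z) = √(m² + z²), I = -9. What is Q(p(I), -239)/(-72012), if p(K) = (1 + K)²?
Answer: -√61217/72012 ≈ -0.0034358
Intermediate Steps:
Q(p(I), -239)/(-72012) = √(((1 - 9)²)² + (-239)²)/(-72012) = √(((-8)²)² + 57121)*(-1/72012) = √(64² + 57121)*(-1/72012) = √(4096 + 57121)*(-1/72012) = √61217*(-1/72012) = -√61217/72012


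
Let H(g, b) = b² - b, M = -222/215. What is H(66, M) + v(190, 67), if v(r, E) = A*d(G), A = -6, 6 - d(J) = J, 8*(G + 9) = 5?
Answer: -15559569/184900 ≈ -84.151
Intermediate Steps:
G = -67/8 (G = -9 + (⅛)*5 = -9 + 5/8 = -67/8 ≈ -8.3750)
d(J) = 6 - J
v(r, E) = -345/4 (v(r, E) = -6*(6 - 1*(-67/8)) = -6*(6 + 67/8) = -6*115/8 = -345/4)
M = -222/215 (M = -222*1/215 = -222/215 ≈ -1.0326)
H(66, M) + v(190, 67) = -222*(-1 - 222/215)/215 - 345/4 = -222/215*(-437/215) - 345/4 = 97014/46225 - 345/4 = -15559569/184900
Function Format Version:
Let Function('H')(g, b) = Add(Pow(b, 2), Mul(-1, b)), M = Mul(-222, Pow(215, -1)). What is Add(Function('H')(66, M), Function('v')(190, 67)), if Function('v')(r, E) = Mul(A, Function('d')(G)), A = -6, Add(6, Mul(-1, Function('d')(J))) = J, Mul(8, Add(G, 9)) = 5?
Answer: Rational(-15559569, 184900) ≈ -84.151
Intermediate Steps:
G = Rational(-67, 8) (G = Add(-9, Mul(Rational(1, 8), 5)) = Add(-9, Rational(5, 8)) = Rational(-67, 8) ≈ -8.3750)
Function('d')(J) = Add(6, Mul(-1, J))
Function('v')(r, E) = Rational(-345, 4) (Function('v')(r, E) = Mul(-6, Add(6, Mul(-1, Rational(-67, 8)))) = Mul(-6, Add(6, Rational(67, 8))) = Mul(-6, Rational(115, 8)) = Rational(-345, 4))
M = Rational(-222, 215) (M = Mul(-222, Rational(1, 215)) = Rational(-222, 215) ≈ -1.0326)
Add(Function('H')(66, M), Function('v')(190, 67)) = Add(Mul(Rational(-222, 215), Add(-1, Rational(-222, 215))), Rational(-345, 4)) = Add(Mul(Rational(-222, 215), Rational(-437, 215)), Rational(-345, 4)) = Add(Rational(97014, 46225), Rational(-345, 4)) = Rational(-15559569, 184900)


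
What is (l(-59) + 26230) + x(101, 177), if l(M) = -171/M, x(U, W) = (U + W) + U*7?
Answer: 1605856/59 ≈ 27218.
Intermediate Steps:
x(U, W) = W + 8*U (x(U, W) = (U + W) + 7*U = W + 8*U)
(l(-59) + 26230) + x(101, 177) = (-171/(-59) + 26230) + (177 + 8*101) = (-171*(-1/59) + 26230) + (177 + 808) = (171/59 + 26230) + 985 = 1547741/59 + 985 = 1605856/59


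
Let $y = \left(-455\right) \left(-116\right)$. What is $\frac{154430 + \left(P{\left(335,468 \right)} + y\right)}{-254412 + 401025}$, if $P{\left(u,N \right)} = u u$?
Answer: $\frac{319435}{146613} \approx 2.1788$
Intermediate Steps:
$P{\left(u,N \right)} = u^{2}$
$y = 52780$
$\frac{154430 + \left(P{\left(335,468 \right)} + y\right)}{-254412 + 401025} = \frac{154430 + \left(335^{2} + 52780\right)}{-254412 + 401025} = \frac{154430 + \left(112225 + 52780\right)}{146613} = \left(154430 + 165005\right) \frac{1}{146613} = 319435 \cdot \frac{1}{146613} = \frac{319435}{146613}$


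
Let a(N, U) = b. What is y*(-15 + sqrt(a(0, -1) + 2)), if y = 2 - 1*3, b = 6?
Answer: 15 - 2*sqrt(2) ≈ 12.172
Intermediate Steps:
a(N, U) = 6
y = -1 (y = 2 - 3 = -1)
y*(-15 + sqrt(a(0, -1) + 2)) = -(-15 + sqrt(6 + 2)) = -(-15 + sqrt(8)) = -(-15 + 2*sqrt(2)) = 15 - 2*sqrt(2)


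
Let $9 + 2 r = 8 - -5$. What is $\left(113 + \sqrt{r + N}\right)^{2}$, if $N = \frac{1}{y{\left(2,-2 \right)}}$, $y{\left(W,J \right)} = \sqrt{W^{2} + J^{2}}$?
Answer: $\frac{\left(226 + \sqrt{8 + \sqrt{2}}\right)^{2}}{4} \approx 13118.0$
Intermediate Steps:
$y{\left(W,J \right)} = \sqrt{J^{2} + W^{2}}$
$N = \frac{\sqrt{2}}{4}$ ($N = \frac{1}{\sqrt{\left(-2\right)^{2} + 2^{2}}} = \frac{1}{\sqrt{4 + 4}} = \frac{1}{\sqrt{8}} = \frac{1}{2 \sqrt{2}} = \frac{\sqrt{2}}{4} \approx 0.35355$)
$r = 2$ ($r = - \frac{9}{2} + \frac{8 - -5}{2} = - \frac{9}{2} + \frac{8 + 5}{2} = - \frac{9}{2} + \frac{1}{2} \cdot 13 = - \frac{9}{2} + \frac{13}{2} = 2$)
$\left(113 + \sqrt{r + N}\right)^{2} = \left(113 + \sqrt{2 + \frac{\sqrt{2}}{4}}\right)^{2}$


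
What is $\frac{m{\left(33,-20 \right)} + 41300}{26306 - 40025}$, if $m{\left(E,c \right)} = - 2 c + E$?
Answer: $- \frac{13791}{4573} \approx -3.0157$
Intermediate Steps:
$m{\left(E,c \right)} = E - 2 c$
$\frac{m{\left(33,-20 \right)} + 41300}{26306 - 40025} = \frac{\left(33 - -40\right) + 41300}{26306 - 40025} = \frac{\left(33 + 40\right) + 41300}{-13719} = \left(73 + 41300\right) \left(- \frac{1}{13719}\right) = 41373 \left(- \frac{1}{13719}\right) = - \frac{13791}{4573}$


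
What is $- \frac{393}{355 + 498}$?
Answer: $- \frac{393}{853} \approx -0.46073$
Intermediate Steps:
$- \frac{393}{355 + 498} = - \frac{393}{853}$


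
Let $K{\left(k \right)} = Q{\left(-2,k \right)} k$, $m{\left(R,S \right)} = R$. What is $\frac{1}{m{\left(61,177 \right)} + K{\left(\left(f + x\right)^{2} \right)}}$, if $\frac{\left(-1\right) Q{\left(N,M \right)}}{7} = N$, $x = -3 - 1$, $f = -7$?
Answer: $\frac{1}{1755} \approx 0.0005698$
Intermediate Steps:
$x = -4$ ($x = -3 - 1 = -4$)
$Q{\left(N,M \right)} = - 7 N$
$K{\left(k \right)} = 14 k$ ($K{\left(k \right)} = \left(-7\right) \left(-2\right) k = 14 k$)
$\frac{1}{m{\left(61,177 \right)} + K{\left(\left(f + x\right)^{2} \right)}} = \frac{1}{61 + 14 \left(-7 - 4\right)^{2}} = \frac{1}{61 + 14 \left(-11\right)^{2}} = \frac{1}{61 + 14 \cdot 121} = \frac{1}{61 + 1694} = \frac{1}{1755}$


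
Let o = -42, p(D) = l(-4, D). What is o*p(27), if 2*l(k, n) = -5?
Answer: 105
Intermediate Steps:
l(k, n) = -5/2 (l(k, n) = (½)*(-5) = -5/2)
p(D) = -5/2
o*p(27) = -42*(-5/2) = 105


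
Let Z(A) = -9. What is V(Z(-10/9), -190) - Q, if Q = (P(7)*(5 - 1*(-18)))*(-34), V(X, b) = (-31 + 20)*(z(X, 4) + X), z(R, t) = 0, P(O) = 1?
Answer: 881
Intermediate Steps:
V(X, b) = -11*X (V(X, b) = (-31 + 20)*(0 + X) = -11*X)
Q = -782 (Q = (1*(5 - 1*(-18)))*(-34) = (1*(5 + 18))*(-34) = (1*23)*(-34) = 23*(-34) = -782)
V(Z(-10/9), -190) - Q = -11*(-9) - 1*(-782) = 99 + 782 = 881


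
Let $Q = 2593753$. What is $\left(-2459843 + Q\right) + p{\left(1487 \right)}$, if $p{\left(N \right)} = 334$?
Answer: $134244$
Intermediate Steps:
$\left(-2459843 + Q\right) + p{\left(1487 \right)} = \left(-2459843 + 2593753\right) + 334 = 133910 + 334 = 134244$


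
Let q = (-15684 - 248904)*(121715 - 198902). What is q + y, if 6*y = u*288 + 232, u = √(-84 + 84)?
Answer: 61268261984/3 ≈ 2.0423e+10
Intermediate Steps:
q = 20422753956 (q = -264588*(-77187) = 20422753956)
u = 0 (u = √0 = 0)
y = 116/3 (y = (0*288 + 232)/6 = (0 + 232)/6 = (⅙)*232 = 116/3 ≈ 38.667)
q + y = 20422753956 + 116/3 = 61268261984/3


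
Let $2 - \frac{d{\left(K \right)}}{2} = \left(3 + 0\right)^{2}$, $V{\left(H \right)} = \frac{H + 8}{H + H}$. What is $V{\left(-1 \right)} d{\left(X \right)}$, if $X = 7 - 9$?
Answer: $49$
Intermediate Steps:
$V{\left(H \right)} = \frac{8 + H}{2 H}$
$X = -2$
$d{\left(K \right)} = -14$ ($d{\left(K \right)} = 4 - 2 \left(3 + 0\right)^{2} = 4 - 2 \cdot 3^{2} = 4 - 18 = -14$)
$V{\left(-1 \right)} d{\left(X \right)} = \frac{8 - 1}{2 \left(-1\right)} \left(-14\right) = \frac{1}{2} \left(-1\right) 7 \left(-14\right) = \left(- \frac{7}{2}\right) \left(-14\right) = 49$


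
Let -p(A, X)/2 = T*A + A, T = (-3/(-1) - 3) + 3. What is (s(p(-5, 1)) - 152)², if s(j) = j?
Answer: 12544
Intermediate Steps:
T = 3 (T = (-3*(-1) - 3) + 3 = (3 - 3) + 3 = 0 + 3 = 3)
p(A, X) = -8*A (p(A, X) = -2*(3*A + A) = -8*A)
(s(p(-5, 1)) - 152)² = (-8*(-5) - 152)² = (40 - 152)² = (-112)² = 12544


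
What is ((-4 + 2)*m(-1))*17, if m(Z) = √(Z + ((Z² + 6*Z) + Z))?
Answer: -34*I*√7 ≈ -89.956*I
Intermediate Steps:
m(Z) = √(Z² + 8*Z) (m(Z) = √(Z + (Z² + 7*Z)) = √(Z² + 8*Z))
((-4 + 2)*m(-1))*17 = ((-4 + 2)*√(-(8 - 1)))*17 = -2*I*√7*17 = -34*I*√7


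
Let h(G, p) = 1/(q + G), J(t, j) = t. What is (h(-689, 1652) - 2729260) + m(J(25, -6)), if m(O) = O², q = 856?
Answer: -455682044/167 ≈ -2.7286e+6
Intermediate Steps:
h(G, p) = 1/(856 + G)
(h(-689, 1652) - 2729260) + m(J(25, -6)) = (1/(856 - 689) - 2729260) + 25² = (1/167 - 2729260) + 625 = -455786419/167 + 625 = -455682044/167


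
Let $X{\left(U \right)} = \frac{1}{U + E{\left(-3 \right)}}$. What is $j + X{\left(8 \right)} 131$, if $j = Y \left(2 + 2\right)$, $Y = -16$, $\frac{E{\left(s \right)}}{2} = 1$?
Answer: $- \frac{509}{10} \approx -50.9$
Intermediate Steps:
$E{\left(s \right)} = 2$ ($E{\left(s \right)} = 2 \cdot 1 = 2$)
$X{\left(U \right)} = \frac{1}{2 + U}$ ($X{\left(U \right)} = \frac{1}{U + 2} = \frac{1}{2 + U}$)
$j = -64$ ($j = - 16 \left(2 + 2\right) = \left(-16\right) 4 = -64$)
$j + X{\left(8 \right)} 131 = -64 + \frac{1}{2 + 8} \cdot 131 = -64 + \frac{1}{10} \cdot 131 = -64 + \frac{131}{10} = - \frac{509}{10}$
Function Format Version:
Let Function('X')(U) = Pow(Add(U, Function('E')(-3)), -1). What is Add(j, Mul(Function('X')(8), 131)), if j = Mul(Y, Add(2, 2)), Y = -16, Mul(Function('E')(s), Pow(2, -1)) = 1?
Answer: Rational(-509, 10) ≈ -50.900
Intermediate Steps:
Function('E')(s) = 2 (Function('E')(s) = Mul(2, 1) = 2)
Function('X')(U) = Pow(Add(2, U), -1) (Function('X')(U) = Pow(Add(U, 2), -1) = Pow(Add(2, U), -1))
j = -64 (j = Mul(-16, Add(2, 2)) = Mul(-16, 4) = -64)
Add(j, Mul(Function('X')(8), 131)) = Add(-64, Mul(Pow(Add(2, 8), -1), 131)) = Add(-64, Mul(Pow(10, -1), 131)) = Add(-64, Mul(Rational(1, 10), 131)) = Add(-64, Rational(131, 10)) = Rational(-509, 10)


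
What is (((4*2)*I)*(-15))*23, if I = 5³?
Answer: -345000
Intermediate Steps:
I = 125
(((4*2)*I)*(-15))*23 = (((4*2)*125)*(-15))*23 = ((8*125)*(-15))*23 = (1000*(-15))*23 = -15000*23 = -345000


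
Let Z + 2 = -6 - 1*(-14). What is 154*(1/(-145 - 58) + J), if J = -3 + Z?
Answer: 13376/29 ≈ 461.24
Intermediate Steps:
Z = 6 (Z = -2 + (-6 - 1*(-14)) = -2 + (-6 + 14) = -2 + 8 = 6)
J = 3 (J = -3 + 6 = 3)
154*(1/(-145 - 58) + J) = 154*(1/(-145 - 58) + 3) = 154*(1/(-203) + 3) = 154*(-1/203 + 3) = 154*(608/203) = 13376/29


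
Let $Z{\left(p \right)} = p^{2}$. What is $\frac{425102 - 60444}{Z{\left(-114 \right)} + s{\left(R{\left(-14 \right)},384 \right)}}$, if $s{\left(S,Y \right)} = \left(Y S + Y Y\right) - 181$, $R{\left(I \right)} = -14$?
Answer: $\frac{364658}{154895} \approx 2.3542$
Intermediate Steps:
$s{\left(S,Y \right)} = -181 + Y^{2} + S Y$ ($s{\left(S,Y \right)} = \left(S Y + Y^{2}\right) - 181 = \left(Y^{2} + S Y\right) - 181 = -181 + Y^{2} + S Y$)
$\frac{425102 - 60444}{Z{\left(-114 \right)} + s{\left(R{\left(-14 \right)},384 \right)}} = \frac{425102 - 60444}{\left(-114\right)^{2} - \left(5557 - 147456\right)} = \frac{364658}{12996 - -141899} = \frac{364658}{12996 + 141899} = \frac{364658}{154895}$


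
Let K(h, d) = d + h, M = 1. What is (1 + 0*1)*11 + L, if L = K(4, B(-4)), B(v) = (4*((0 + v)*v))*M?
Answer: 79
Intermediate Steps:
B(v) = 4*v² (B(v) = (4*((0 + v)*v))*1 = (4*(v*v))*1 = (4*v²)*1 = 4*v²)
L = 68 (L = 4*(-4)² + 4 = 4*16 + 4 = 64 + 4 = 68)
(1 + 0*1)*11 + L = (1 + 0*1)*11 + 68 = (1 + 0)*11 + 68 = 1*11 + 68 = 11 + 68 = 79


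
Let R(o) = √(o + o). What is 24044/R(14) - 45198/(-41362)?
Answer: 22599/20681 + 12022*√7/7 ≈ 4545.0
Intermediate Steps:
R(o) = √2*√o (R(o) = √(2*o) = √2*√o)
24044/R(14) - 45198/(-41362) = 24044/((√2*√14)) - 45198/(-41362) = 24044/((2*√7)) - 45198*(-1/41362) = 24044*(√7/14) + 22599/20681 = 12022*√7/7 + 22599/20681 = 22599/20681 + 12022*√7/7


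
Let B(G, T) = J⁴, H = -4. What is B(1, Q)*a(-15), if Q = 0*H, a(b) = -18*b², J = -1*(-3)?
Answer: -328050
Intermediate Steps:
J = 3
Q = 0 (Q = 0*(-4) = 0)
B(G, T) = 81 (B(G, T) = 3⁴ = 81)
B(1, Q)*a(-15) = 81*(-18*(-15)²) = 81*(-18*225) = 81*(-4050) = -328050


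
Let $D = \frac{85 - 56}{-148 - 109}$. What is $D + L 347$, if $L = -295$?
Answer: $- \frac{26307834}{257} \approx -1.0237 \cdot 10^{5}$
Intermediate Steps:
$D = - \frac{29}{257}$ ($D = \frac{29}{-257} = 29 \left(- \frac{1}{257}\right) = - \frac{29}{257} \approx -0.11284$)
$D + L 347 = - \frac{29}{257} - 102365 = - \frac{26307834}{257}$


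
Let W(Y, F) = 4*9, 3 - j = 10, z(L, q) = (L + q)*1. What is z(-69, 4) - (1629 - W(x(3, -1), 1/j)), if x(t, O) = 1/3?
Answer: -1658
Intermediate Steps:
z(L, q) = L + q
j = -7 (j = 3 - 1*10 = 3 - 10 = -7)
x(t, O) = 1/3
W(Y, F) = 36
z(-69, 4) - (1629 - W(x(3, -1), 1/j)) = (-69 + 4) - (1629 - 1*36) = -65 - (1629 - 36) = -65 - 1*1593 = -65 - 1593 = -1658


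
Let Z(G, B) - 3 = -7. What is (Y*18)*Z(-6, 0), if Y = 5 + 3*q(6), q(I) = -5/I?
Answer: -180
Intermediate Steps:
Z(G, B) = -4 (Z(G, B) = 3 - 7 = -4)
Y = 5/2 (Y = 5 + 3*(-5/6) = 5 + 3*(-5*⅙) = 5 + 3*(-⅚) = 5 - 5/2 = 5/2 ≈ 2.5000)
(Y*18)*Z(-6, 0) = ((5/2)*18)*(-4) = 45*(-4) = -180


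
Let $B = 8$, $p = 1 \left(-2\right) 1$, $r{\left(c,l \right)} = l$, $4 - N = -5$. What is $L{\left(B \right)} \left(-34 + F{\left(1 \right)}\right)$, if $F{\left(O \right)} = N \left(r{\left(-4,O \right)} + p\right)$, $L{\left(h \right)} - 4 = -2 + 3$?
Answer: $-215$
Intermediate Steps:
$N = 9$ ($N = 4 - -5 = 4 + 5 = 9$)
$p = -2$ ($p = \left(-2\right) 1 = -2$)
$L{\left(h \right)} = 5$ ($L{\left(h \right)} = 4 + \left(-2 + 3\right) = 4 + 1 = 5$)
$F{\left(O \right)} = -18 + 9 O$ ($F{\left(O \right)} = 9 \left(O - 2\right) = 9 \left(-2 + O\right) = -18 + 9 O$)
$L{\left(B \right)} \left(-34 + F{\left(1 \right)}\right) = 5 \left(-34 + \left(-18 + 9 \cdot 1\right)\right) = 5 \left(-34 + \left(-18 + 9\right)\right) = 5 \left(-34 - 9\right) = 5 \left(-43\right) = -215$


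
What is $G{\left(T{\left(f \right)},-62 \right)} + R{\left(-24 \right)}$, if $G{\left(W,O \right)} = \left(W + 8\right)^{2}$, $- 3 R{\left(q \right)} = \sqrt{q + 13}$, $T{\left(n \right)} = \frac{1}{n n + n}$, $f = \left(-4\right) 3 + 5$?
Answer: $\frac{113569}{1764} - \frac{i \sqrt{11}}{3} \approx 64.381 - 1.1055 i$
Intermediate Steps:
$f = -7$ ($f = -12 + 5 = -7$)
$T{\left(n \right)} = \frac{1}{n + n^{2}}$ ($T{\left(n \right)} = \frac{1}{n^{2} + n} = \frac{1}{n + n^{2}}$)
$R{\left(q \right)} = - \frac{\sqrt{13 + q}}{3}$ ($R{\left(q \right)} = - \frac{\sqrt{q + 13}}{3} = - \frac{\sqrt{13 + q}}{3}$)
$G{\left(W,O \right)} = \left(8 + W\right)^{2}$
$G{\left(T{\left(f \right)},-62 \right)} + R{\left(-24 \right)} = \left(8 + \frac{1}{\left(-7\right) \left(1 - 7\right)}\right)^{2} - \frac{\sqrt{13 - 24}}{3} = \left(8 - \frac{1}{7 \left(-6\right)}\right)^{2} - \frac{\sqrt{-11}}{3} = \left(8 - - \frac{1}{42}\right)^{2} - \frac{i \sqrt{11}}{3} = \left(8 + \frac{1}{42}\right)^{2} - \frac{i \sqrt{11}}{3} = \left(\frac{337}{42}\right)^{2} - \frac{i \sqrt{11}}{3} = \frac{113569}{1764} - \frac{i \sqrt{11}}{3}$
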